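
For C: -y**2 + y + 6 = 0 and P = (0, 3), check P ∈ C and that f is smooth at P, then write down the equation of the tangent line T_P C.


Tangent line at P: 15 - 5*y = 0.

Step 1: f(0, 3) = 0, so P lies on C.
Step 2: partial derivatives
  f_x(x, y) = 0, f_y(x, y) = 1 - 2*y.
  f_x(P) = 0, f_y(P) = -5 (gradient nonzero, so P is smooth).
Step 3: tangent line at P: 0·(x − 0) + -5·(y − 3) = 0.
Expanding: 15 - 5*y = 0.


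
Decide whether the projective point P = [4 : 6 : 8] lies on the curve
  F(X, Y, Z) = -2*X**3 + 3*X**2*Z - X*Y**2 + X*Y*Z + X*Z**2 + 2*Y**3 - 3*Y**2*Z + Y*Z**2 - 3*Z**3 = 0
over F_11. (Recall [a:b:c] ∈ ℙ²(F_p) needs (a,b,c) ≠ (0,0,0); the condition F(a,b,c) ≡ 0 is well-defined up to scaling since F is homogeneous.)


F(4,6,8) ≡ 10 (mod 11); P is NOT on the curve.

Evaluate F(4, 6, 8) term-by-term (mod 11).
  -2*X**3 ↦ -2·64·1·1 = -128
  3*X**2*Z ↦ 3·16·1·8 = 384
  -X*Y**2 ↦ -1·4·36·1 = -144
  X*Y*Z ↦ 1·4·6·8 = 192
  X*Z**2 ↦ 1·4·1·64 = 256
  2*Y**3 ↦ 2·1·216·1 = 432
  -3*Y**2*Z ↦ -3·1·36·8 = -864
  Y*Z**2 ↦ 1·1·6·64 = 384
  -3*Z**3 ↦ -3·1·1·512 = -1536
Sum: F(4, 6, 8) = (-128) + (384) + (-144) + (192) + (256) + (432) + (-864) + (384) + (-1536) = -1024.
Reducing mod 11: -1024 ≡ 10 (mod 11).
Since F(a, b, c) ≡ 10 ≠ 0 (mod 11), P does NOT lie on the curve.


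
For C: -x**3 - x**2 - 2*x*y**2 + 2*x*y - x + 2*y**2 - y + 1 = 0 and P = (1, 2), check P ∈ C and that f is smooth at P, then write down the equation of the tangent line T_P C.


Tangent line at P: -10*x + y + 8 = 0.

Step 1: f(1, 2) = 0, so P lies on C.
Step 2: partial derivatives
  f_x(x, y) = -3*x**2 - 2*x - 2*y**2 + 2*y - 1, f_y(x, y) = -4*x*y + 2*x + 4*y - 1.
  f_x(P) = -10, f_y(P) = 1 (gradient nonzero, so P is smooth).
Step 3: tangent line at P: -10·(x − 1) + 1·(y − 2) = 0.
Expanding: -10*x + y + 8 = 0.


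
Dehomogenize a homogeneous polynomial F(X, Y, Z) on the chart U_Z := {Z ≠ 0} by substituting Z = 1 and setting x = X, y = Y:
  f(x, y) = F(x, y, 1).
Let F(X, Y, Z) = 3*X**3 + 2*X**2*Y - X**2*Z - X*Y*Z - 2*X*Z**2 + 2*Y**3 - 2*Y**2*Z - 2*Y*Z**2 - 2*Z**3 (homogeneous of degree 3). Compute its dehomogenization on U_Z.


f(x, y) = 3*x**3 + 2*x**2*y - x**2 - x*y - 2*x + 2*y**3 - 2*y**2 - 2*y - 2

On U_Z we set Z = 1. Each monomial c·X^i·Y^j·Z^k in F becomes c·x^i·y^j·1^k = c·x^i·y^j.
Substituting Z = 1: F(X, Y, 1) = 3*x**3 + 2*x**2*y - x**2 - x*y - 2*x + 2*y**3 - 2*y**2 - 2*y - 2.
Note: deg(f) ≤ deg(F) = 3; strict inequality happens when F is divisible by Z (lost terms).


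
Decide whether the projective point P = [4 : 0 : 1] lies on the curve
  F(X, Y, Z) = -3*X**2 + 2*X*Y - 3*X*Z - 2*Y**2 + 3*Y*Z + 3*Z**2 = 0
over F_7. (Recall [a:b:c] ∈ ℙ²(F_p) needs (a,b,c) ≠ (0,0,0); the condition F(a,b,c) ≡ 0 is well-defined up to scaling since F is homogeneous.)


F(4,0,1) ≡ 6 (mod 7); P is NOT on the curve.

Evaluate F(4, 0, 1) term-by-term (mod 7).
  -3*X**2 ↦ -3·16·1·1 = -48
  2*X*Y ↦ 2·4·0·1 = 0
  -3*X*Z ↦ -3·4·1·1 = -12
  -2*Y**2 ↦ -2·1·0·1 = 0
  3*Y*Z ↦ 3·1·0·1 = 0
  3*Z**2 ↦ 3·1·1·1 = 3
Sum: F(4, 0, 1) = (-48) + (0) + (-12) + (0) + (0) + (3) = -57.
Reducing mod 7: -57 ≡ 6 (mod 7).
Since F(a, b, c) ≡ 6 ≠ 0 (mod 7), P does NOT lie on the curve.


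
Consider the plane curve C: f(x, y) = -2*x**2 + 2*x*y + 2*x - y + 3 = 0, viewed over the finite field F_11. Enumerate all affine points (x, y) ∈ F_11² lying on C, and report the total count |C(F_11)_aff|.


Affine F_11-points: {(0, 3), (1, 8), (2, 4), (3, 4), (4, 3), (5, 9), (7, 2), (8, 8), (9, 7), (10, 7)}; count = 10.

For each of the 121 pairs (x, y) ∈ F_11², evaluate f(x, y) mod 11. Record the zeros.
  x = 0: [0↦3, 1↦2, 2↦1, 3↦0, 4↦10, 5↦9, 6↦8, 7↦7, 8↦6, 9↦5, 10↦4]  zeros at y ∈ {3}
  x = 1: [0↦3, 1↦4, 2↦5, 3↦6, 4↦7, 5↦8, 6↦9, 7↦10, 8↦0, 9↦1, 10↦2]  zeros at y ∈ {8}
  x = 2: [0↦10, 1↦2, 2↦5, 3↦8, 4↦0, 5↦3, 6↦6, 7↦9, 8↦1, 9↦4, 10↦7]  zeros at y ∈ {4}
  x = 3: [0↦2, 1↦7, 2↦1, 3↦6, 4↦0, 5↦5, 6↦10, 7↦4, 8↦9, 9↦3, 10↦8]  zeros at y ∈ {4}
  x = 4: [0↦1, 1↦8, 2↦4, 3↦0, 4↦7, 5↦3, 6↦10, 7↦6, 8↦2, 9↦9, 10↦5]  zeros at y ∈ {3}
  x = 5: [0↦7, 1↦5, 2↦3, 3↦1, 4↦10, 5↦8, 6↦6, 7↦4, 8↦2, 9↦0, 10↦9]  zeros at y ∈ {9}
  x = 6: [0↦9, 1↦9, 2↦9, 3↦9, 4↦9, 5↦9, 6↦9, 7↦9, 8↦9, 9↦9, 10↦9]  zeros at y ∈ ∅
  x = 7: [0↦7, 1↦9, 2↦0, 3↦2, 4↦4, 5↦6, 6↦8, 7↦10, 8↦1, 9↦3, 10↦5]  zeros at y ∈ {2}
  x = 8: [0↦1, 1↦5, 2↦9, 3↦2, 4↦6, 5↦10, 6↦3, 7↦7, 8↦0, 9↦4, 10↦8]  zeros at y ∈ {8}
  x = 9: [0↦2, 1↦8, 2↦3, 3↦9, 4↦4, 5↦10, 6↦5, 7↦0, 8↦6, 9↦1, 10↦7]  zeros at y ∈ {7}
  x = 10: [0↦10, 1↦7, 2↦4, 3↦1, 4↦9, 5↦6, 6↦3, 7↦0, 8↦8, 9↦5, 10↦2]  zeros at y ∈ {7}
Collecting zeros: affine points = {(0, 3), (1, 8), (2, 4), (3, 4), (4, 3), (5, 9), (7, 2), (8, 8), (9, 7), (10, 7)}.
Total count |C(F_11)_aff| = 10.


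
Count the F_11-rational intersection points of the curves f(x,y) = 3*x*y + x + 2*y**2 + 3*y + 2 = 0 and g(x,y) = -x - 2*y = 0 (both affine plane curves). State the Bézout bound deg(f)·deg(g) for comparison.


Common zeros: {(8, 7)}; count = 1; Bézout bound = 2.

deg(f) = 2, deg(g) = 1, so Bézout bound = 2.
Scan x ∈ F_11. For each x, list the y ∈ F_11 with f(x, y) ≡ 0 and those with g(x, y) ≡ 0 (mod 11); the common zeros in that column are the intersection.
  x = 0: f ≡ 0 at y ∈ {7, 8}; g ≡ 0 at y ∈ {0}; common: ∅.
  x = 1: f ≡ 0 at y ∈ {1, 7}; g ≡ 0 at y ∈ {5}; common: ∅.
  x = 2: f ≡ 0 at y ∈ {5, 7}; g ≡ 0 at y ∈ {10}; common: ∅.
  x = 3: f ≡ 0 at y ∈ {7, 9}; g ≡ 0 at y ∈ {4}; common: ∅.
  x = 4: f ≡ 0 at y ∈ {2, 7}; g ≡ 0 at y ∈ {9}; common: ∅.
  x = 5: f ≡ 0 at y ∈ {6, 7}; g ≡ 0 at y ∈ {3}; common: ∅.
  x = 6: f ≡ 0 at y ∈ {7, 10}; g ≡ 0 at y ∈ {8}; common: ∅.
  x = 7: f ≡ 0 at y ∈ {3, 7}; g ≡ 0 at y ∈ {2}; common: ∅.
  x = 8: f ≡ 0 at y ∈ {7}; g ≡ 0 at y ∈ {7}; common: {7}.
  x = 9: f ≡ 0 at y ∈ {0, 7}; g ≡ 0 at y ∈ {1}; common: ∅.
  x = 10: f ≡ 0 at y ∈ {4, 7}; g ≡ 0 at y ∈ {6}; common: ∅.
Collecting: common zeros = {(8, 7)}, so the count is 1.
Comparison with the Bézout bound: 1 ≤ 2 = deg(f)·deg(g), as expected for curves with no common component (the affine F_11-count falls short of the bound because intersections may lie at infinity, over extension fields, or carry multiplicity).


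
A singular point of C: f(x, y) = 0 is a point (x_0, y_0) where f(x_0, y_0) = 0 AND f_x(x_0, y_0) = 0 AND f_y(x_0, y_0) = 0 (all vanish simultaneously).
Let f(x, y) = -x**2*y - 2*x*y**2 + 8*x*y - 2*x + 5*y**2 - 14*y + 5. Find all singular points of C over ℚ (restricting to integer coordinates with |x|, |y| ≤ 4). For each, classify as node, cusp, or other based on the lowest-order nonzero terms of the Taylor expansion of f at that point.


Singular points: {(2, 1)}; classification: node.

Compute partial derivatives:
  f_x = -2*x*y - 2*y**2 + 8*y - 2.
  f_y = -x**2 - 4*x*y + 8*x + 10*y - 14.
Scan x_0 ∈ {−4, ..., 4}. For each x_0, f_y(x_0, y) is a polynomial in y; find its integer roots y ∈ {−4, ..., 4}, then test f_x and f at those candidates.
  x = -4: f_y(-4, y) = 26*y - 62; no integer root y with |y| ≤ 4.
  x = -3: f_y(-3, y) = 22*y - 47; no integer root y with |y| ≤ 4.
  x = -2: f_y(-2, y) = 18*y - 34; no integer root y with |y| ≤ 4.
  x = -1: f_y(-1, y) = 14*y - 23; no integer root y with |y| ≤ 4.
  x = 0: f_y(0, y) = 10*y - 14; no integer root y with |y| ≤ 4.
  x = 1: f_y(1, y) = 6*y - 7; no integer root y with |y| ≤ 4.
  x = 2: f_y(2, y) = 2*y - 2; vanishes at y ∈ {1}. (2, 1): f_x = 0, f = 0 — SINGULAR.
  x = 3: f_y(3, y) = 1 - 2*y; no integer root y with |y| ≤ 4.
  x = 4: f_y(4, y) = 2 - 6*y; no integer root y with |y| ≤ 4.
Only singular point on the grid: (2, 1).
Classify: substitute x = 2 + u, y = 1 + v and expand: f = -u**2*v - u**2 - 2*u*v**2 + v**2.
No constant or linear terms (consistent with a singular point). Quadratic part: -u**2 + v**2. Cubic part: -u**2*v - 2*u*v**2.
The quadratic part v**2 - u**2 = (v − u)(v + u) splits into two distinct linear factors, so there are two distinct tangent lines y − 1 = ±(x − 2) — this is a node (ordinary double point).
Classification: node.


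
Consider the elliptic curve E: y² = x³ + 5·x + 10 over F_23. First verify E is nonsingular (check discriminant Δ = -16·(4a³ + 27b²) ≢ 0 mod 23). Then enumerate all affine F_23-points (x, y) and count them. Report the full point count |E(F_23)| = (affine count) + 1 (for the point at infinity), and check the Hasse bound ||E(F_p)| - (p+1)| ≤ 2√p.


Affine points = {(1, 4), (1, 19), (3, 11), (3, 12), (4, 5), (4, 18), (6, 7), (6, 16), (9, 5), (9, 18), (10, 5), (10, 18), (11, 4), (11, 19), (12, 2), (12, 21), (13, 8), (13, 15), (14, 8), (14, 15), (16, 0), (19, 8), (19, 15), (22, 2), (22, 21)}; affine count = 25; |E(F_23)| = 26.

Discriminant check: Δ ∝ 4a³ + 27b² = 4·5³ + 27·10² = 4·125 + 27·100 ≡ 3 (mod 23). Nonzero ⇒ E is nonsingular.
For each x ∈ F_23, compute rhs = x³ + 5·x + 10 mod 23, then count y ∈ F_23 with y² ≡ rhs.
  x = 0: rhs = 10, matching y values: none (0 points).
  x = 1: rhs = 16, matching y values: 4, 19 (2 points).
  x = 2: rhs = 5, matching y values: none (0 points).
  x = 3: rhs = 6, matching y values: 11, 12 (2 points).
  x = 4: rhs = 2, matching y values: 5, 18 (2 points).
  x = 5: rhs = 22, matching y values: none (0 points).
  x = 6: rhs = 3, matching y values: 7, 16 (2 points).
  x = 7: rhs = 20, matching y values: none (0 points).
  x = 8: rhs = 10, matching y values: none (0 points).
  x = 9: rhs = 2, matching y values: 5, 18 (2 points).
  x = 10: rhs = 2, matching y values: 5, 18 (2 points).
  x = 11: rhs = 16, matching y values: 4, 19 (2 points).
  x = 12: rhs = 4, matching y values: 2, 21 (2 points).
  x = 13: rhs = 18, matching y values: 8, 15 (2 points).
  x = 14: rhs = 18, matching y values: 8, 15 (2 points).
  x = 15: rhs = 10, matching y values: none (0 points).
  x = 16: rhs = 0, matching y values: 0 (1 points).
  x = 17: rhs = 17, matching y values: none (0 points).
  x = 18: rhs = 21, matching y values: none (0 points).
  x = 19: rhs = 18, matching y values: 8, 15 (2 points).
  x = 20: rhs = 14, matching y values: none (0 points).
  x = 21: rhs = 15, matching y values: none (0 points).
  x = 22: rhs = 4, matching y values: 2, 21 (2 points).
Total affine count: 25.
Full point count |E(F_23)| = 25 + 1 = 26.
Hasse bound: |26 − (23+1)| = |2| = 2 ≤ 2√23 ≈ 9.5917 ✓.


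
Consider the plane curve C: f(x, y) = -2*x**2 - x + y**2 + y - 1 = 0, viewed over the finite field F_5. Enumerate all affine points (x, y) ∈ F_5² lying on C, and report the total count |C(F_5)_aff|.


Affine F_5-points: {(0, 2), (2, 2), (3, 1), (3, 3), (4, 1), (4, 3)}; count = 6.

For each of the 25 pairs (x, y) ∈ F_5², evaluate f(x, y) mod 5. Record the zeros.
  x = 0: [0↦4, 1↦1, 2↦0, 3↦1, 4↦4]  zeros at y ∈ {2}
  x = 1: [0↦1, 1↦3, 2↦2, 3↦3, 4↦1]  zeros at y ∈ ∅
  x = 2: [0↦4, 1↦1, 2↦0, 3↦1, 4↦4]  zeros at y ∈ {2}
  x = 3: [0↦3, 1↦0, 2↦4, 3↦0, 4↦3]  zeros at y ∈ {1, 3}
  x = 4: [0↦3, 1↦0, 2↦4, 3↦0, 4↦3]  zeros at y ∈ {1, 3}
Collecting zeros: affine points = {(0, 2), (2, 2), (3, 1), (3, 3), (4, 1), (4, 3)}.
Total count |C(F_5)_aff| = 6.


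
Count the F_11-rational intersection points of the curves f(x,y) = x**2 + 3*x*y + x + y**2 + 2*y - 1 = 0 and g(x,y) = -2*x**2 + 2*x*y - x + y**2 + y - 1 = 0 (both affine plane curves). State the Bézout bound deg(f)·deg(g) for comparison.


Common zeros: {(3, 0), (9, 8)}; count = 2; Bézout bound = 4.

deg(f) = 2, deg(g) = 2, so Bézout bound = 4.
Scan x ∈ F_11. For each x, list the y ∈ F_11 with f(x, y) ≡ 0 and those with g(x, y) ≡ 0 (mod 11); the common zeros in that column are the intersection.
  x = 0: f ≡ 0 at y ∈ ∅; g ≡ 0 at y ∈ {3, 7}; common: ∅.
  x = 1: f ≡ 0 at y ∈ ∅; g ≡ 0 at y ∈ {1, 7}; common: ∅.
  x = 2: f ≡ 0 at y ∈ {7}; g ≡ 0 at y ∈ {0, 6}; common: ∅.
  x = 3: f ≡ 0 at y ∈ {0}; g ≡ 0 at y ∈ {0, 4}; common: {0}.
  x = 4: f ≡ 0 at y ∈ ∅; g ≡ 0 at y ∈ {5, 8}; common: ∅.
  x = 5: f ≡ 0 at y ∈ ∅; g ≡ 0 at y ∈ {1, 10}; common: ∅.
  x = 6: f ≡ 0 at y ∈ {3, 10}; g ≡ 0 at y ∈ {4, 5}; common: ∅.
  x = 7: f ≡ 0 at y ∈ {0, 10}; g ≡ 0 at y ∈ {9}; common: ∅.
  x = 8: f ≡ 0 at y ∈ ∅; g ≡ 0 at y ∈ {2, 3}; common: ∅.
  x = 9: f ≡ 0 at y ∈ {7, 8}; g ≡ 0 at y ∈ {6, 8}; common: {8}.
  x = 10: f ≡ 0 at y ∈ {4, 8}; g ≡ 0 at y ∈ {2, 10}; common: ∅.
Collecting: common zeros = {(3, 0), (9, 8)}, so the count is 2.
Comparison with the Bézout bound: 2 ≤ 4 = deg(f)·deg(g), as expected for curves with no common component (the affine F_11-count falls short of the bound because intersections may lie at infinity, over extension fields, or carry multiplicity).


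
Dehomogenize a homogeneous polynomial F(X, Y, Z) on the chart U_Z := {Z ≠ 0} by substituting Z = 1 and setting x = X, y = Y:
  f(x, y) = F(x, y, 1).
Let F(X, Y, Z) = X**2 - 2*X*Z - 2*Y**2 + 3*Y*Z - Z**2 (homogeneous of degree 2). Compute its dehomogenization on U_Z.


f(x, y) = x**2 - 2*x - 2*y**2 + 3*y - 1

On U_Z we set Z = 1. Each monomial c·X^i·Y^j·Z^k in F becomes c·x^i·y^j·1^k = c·x^i·y^j.
Substituting Z = 1: F(X, Y, 1) = x**2 - 2*x - 2*y**2 + 3*y - 1.
Note: deg(f) ≤ deg(F) = 2; strict inequality happens when F is divisible by Z (lost terms).


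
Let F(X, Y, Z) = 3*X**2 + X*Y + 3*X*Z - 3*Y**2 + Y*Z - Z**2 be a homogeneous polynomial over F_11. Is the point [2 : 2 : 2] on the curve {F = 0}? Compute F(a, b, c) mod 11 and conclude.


F(2,2,2) ≡ 5 (mod 11); P is NOT on the curve.

Evaluate F(2, 2, 2) term-by-term (mod 11).
  3*X**2 ↦ 3·4·1·1 = 12
  X*Y ↦ 1·2·2·1 = 4
  3*X*Z ↦ 3·2·1·2 = 12
  -3*Y**2 ↦ -3·1·4·1 = -12
  Y*Z ↦ 1·1·2·2 = 4
  -Z**2 ↦ -1·1·1·4 = -4
Sum: F(2, 2, 2) = (12) + (4) + (12) + (-12) + (4) + (-4) = 16.
Reducing mod 11: 16 ≡ 5 (mod 11).
Since F(a, b, c) ≡ 5 ≠ 0 (mod 11), P does NOT lie on the curve.


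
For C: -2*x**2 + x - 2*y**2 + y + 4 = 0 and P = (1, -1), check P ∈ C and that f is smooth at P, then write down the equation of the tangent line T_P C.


Tangent line at P: -3*x + 5*y + 8 = 0.

Step 1: f(1, -1) = 0, so P lies on C.
Step 2: partial derivatives
  f_x(x, y) = 1 - 4*x, f_y(x, y) = 1 - 4*y.
  f_x(P) = -3, f_y(P) = 5 (gradient nonzero, so P is smooth).
Step 3: tangent line at P: -3·(x − 1) + 5·(y − -1) = 0.
Expanding: -3*x + 5*y + 8 = 0.


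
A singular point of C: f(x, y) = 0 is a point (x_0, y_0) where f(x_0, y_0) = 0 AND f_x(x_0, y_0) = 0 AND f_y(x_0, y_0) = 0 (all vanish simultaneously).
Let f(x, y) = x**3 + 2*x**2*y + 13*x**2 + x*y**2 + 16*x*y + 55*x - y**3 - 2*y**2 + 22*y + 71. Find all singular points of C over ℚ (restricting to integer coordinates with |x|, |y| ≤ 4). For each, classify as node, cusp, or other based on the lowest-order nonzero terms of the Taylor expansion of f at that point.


Singular points: {(-3, -2)}; classification: cusp.

Compute partial derivatives:
  f_x = 3*x**2 + 4*x*y + 26*x + y**2 + 16*y + 55.
  f_y = 2*x**2 + 2*x*y + 16*x - 3*y**2 - 4*y + 22.
Scan x_0 ∈ {−4, ..., 4}. For each x_0, f_y(x_0, y) is a polynomial in y; find its integer roots y ∈ {−4, ..., 4}, then test f_x and f at those candidates.
  x = -4: f_y(-4, y) = -3*y**2 - 12*y - 10; no integer root y with |y| ≤ 4.
  x = -3: f_y(-3, y) = -3*y**2 - 10*y - 8; vanishes at y ∈ {-2}. (-3, -2): f_x = 0, f = 0 — SINGULAR.
  x = -2: f_y(-2, y) = -3*y**2 - 8*y - 2; no integer root y with |y| ≤ 4.
  x = -1: f_y(-1, y) = -3*y**2 - 6*y + 8; no integer root y with |y| ≤ 4.
  x = 0: f_y(0, y) = -3*y**2 - 4*y + 22; no integer root y with |y| ≤ 4.
  x = 1: f_y(1, y) = -3*y**2 - 2*y + 40; vanishes at y ∈ {-4}. (1, -4): f_x = 20 ≠ 0.
  x = 2: f_y(2, y) = 62 - 3*y**2; no integer root y with |y| ≤ 4.
  x = 3: f_y(3, y) = -3*y**2 + 2*y + 88; no integer root y with |y| ≤ 4.
  x = 4: f_y(4, y) = -3*y**2 + 4*y + 118; no integer root y with |y| ≤ 4.
Only singular point on the grid: (-3, -2).
Classify: substitute x = -3 + u, y = -2 + v and expand: f = u**3 + 2*u**2*v + u*v**2 - v**3 + v**2.
No constant or linear terms (consistent with a singular point). Quadratic part: v**2. Cubic part: u**3 + 2*u**2*v + u*v**2 - v**3.
The quadratic part v**2 is a perfect square, so there is a single (double) tangent line v = 0, i.e. y = -2. Restricting the cubic part to that line (v = 0) leaves u**3 ≠ 0, so f is not divisible by v and the branch is v² ≈ -u**3 to lowest order — this is a cusp.
Classification: cusp.


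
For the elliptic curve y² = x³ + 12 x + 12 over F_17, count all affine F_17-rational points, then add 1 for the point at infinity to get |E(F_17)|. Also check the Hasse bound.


Affine points = {(1, 5), (1, 12), (8, 5), (8, 12), (9, 4), (9, 13), (11, 8), (11, 9), (13, 6), (13, 11), (14, 0), (16, 4), (16, 13)}; affine count = 13; |E(F_17)| = 14.

Discriminant check: Δ ∝ 4a³ + 27b² = 4·12³ + 27·12² = 4·1728 + 27·144 ≡ 5 (mod 17). Nonzero ⇒ E is nonsingular.
For each x ∈ F_17, compute rhs = x³ + 12·x + 12 mod 17, then count y ∈ F_17 with y² ≡ rhs.
  x = 0: rhs = 12, matching y values: none (0 points).
  x = 1: rhs = 8, matching y values: 5, 12 (2 points).
  x = 2: rhs = 10, matching y values: none (0 points).
  x = 3: rhs = 7, matching y values: none (0 points).
  x = 4: rhs = 5, matching y values: none (0 points).
  x = 5: rhs = 10, matching y values: none (0 points).
  x = 6: rhs = 11, matching y values: none (0 points).
  x = 7: rhs = 14, matching y values: none (0 points).
  x = 8: rhs = 8, matching y values: 5, 12 (2 points).
  x = 9: rhs = 16, matching y values: 4, 13 (2 points).
  x = 10: rhs = 10, matching y values: none (0 points).
  x = 11: rhs = 13, matching y values: 8, 9 (2 points).
  x = 12: rhs = 14, matching y values: none (0 points).
  x = 13: rhs = 2, matching y values: 6, 11 (2 points).
  x = 14: rhs = 0, matching y values: 0 (1 points).
  x = 15: rhs = 14, matching y values: none (0 points).
  x = 16: rhs = 16, matching y values: 4, 13 (2 points).
Total affine count: 13.
Full point count |E(F_17)| = 13 + 1 = 14.
Hasse bound: |14 − (17+1)| = |-4| = 4 ≤ 2√17 ≈ 8.2462 ✓.


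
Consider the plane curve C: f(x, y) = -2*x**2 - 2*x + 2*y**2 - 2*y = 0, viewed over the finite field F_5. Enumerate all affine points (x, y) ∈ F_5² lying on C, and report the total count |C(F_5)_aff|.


Affine F_5-points: {(0, 0), (0, 1), (1, 2), (1, 4), (2, 3), (3, 2), (3, 4), (4, 0), (4, 1)}; count = 9.

For each of the 25 pairs (x, y) ∈ F_5², evaluate f(x, y) mod 5. Record the zeros.
  x = 0: [0↦0, 1↦0, 2↦4, 3↦2, 4↦4]  zeros at y ∈ {0, 1}
  x = 1: [0↦1, 1↦1, 2↦0, 3↦3, 4↦0]  zeros at y ∈ {2, 4}
  x = 2: [0↦3, 1↦3, 2↦2, 3↦0, 4↦2]  zeros at y ∈ {3}
  x = 3: [0↦1, 1↦1, 2↦0, 3↦3, 4↦0]  zeros at y ∈ {2, 4}
  x = 4: [0↦0, 1↦0, 2↦4, 3↦2, 4↦4]  zeros at y ∈ {0, 1}
Collecting zeros: affine points = {(0, 0), (0, 1), (1, 2), (1, 4), (2, 3), (3, 2), (3, 4), (4, 0), (4, 1)}.
Total count |C(F_5)_aff| = 9.


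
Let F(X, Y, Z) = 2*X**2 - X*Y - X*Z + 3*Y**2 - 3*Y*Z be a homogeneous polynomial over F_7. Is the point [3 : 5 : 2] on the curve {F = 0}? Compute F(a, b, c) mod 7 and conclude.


F(3,5,2) ≡ 0 (mod 7); P is on the curve.

Evaluate F(3, 5, 2) term-by-term (mod 7).
  2*X**2 ↦ 2·9·1·1 = 18
  -X*Y ↦ -1·3·5·1 = -15
  -X*Z ↦ -1·3·1·2 = -6
  3*Y**2 ↦ 3·1·25·1 = 75
  -3*Y*Z ↦ -3·1·5·2 = -30
Sum: F(3, 5, 2) = (18) + (-15) + (-6) + (75) + (-30) = 42.
Reducing mod 7: 42 ≡ 0 (mod 7).
Since F(a, b, c) ≡ 0 (mod 7), P lies on the curve.


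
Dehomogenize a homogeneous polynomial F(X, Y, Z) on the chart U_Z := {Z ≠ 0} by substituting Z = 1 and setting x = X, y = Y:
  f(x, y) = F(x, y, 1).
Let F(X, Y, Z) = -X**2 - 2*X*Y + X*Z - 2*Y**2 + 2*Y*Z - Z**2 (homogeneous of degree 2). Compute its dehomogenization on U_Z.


f(x, y) = -x**2 - 2*x*y + x - 2*y**2 + 2*y - 1

On U_Z we set Z = 1. Each monomial c·X^i·Y^j·Z^k in F becomes c·x^i·y^j·1^k = c·x^i·y^j.
Substituting Z = 1: F(X, Y, 1) = -x**2 - 2*x*y + x - 2*y**2 + 2*y - 1.
Note: deg(f) ≤ deg(F) = 2; strict inequality happens when F is divisible by Z (lost terms).


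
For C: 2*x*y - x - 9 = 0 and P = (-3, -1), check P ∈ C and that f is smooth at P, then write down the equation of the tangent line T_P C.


Tangent line at P: -3*x - 6*y - 15 = 0.

Step 1: f(-3, -1) = 0, so P lies on C.
Step 2: partial derivatives
  f_x(x, y) = 2*y - 1, f_y(x, y) = 2*x.
  f_x(P) = -3, f_y(P) = -6 (gradient nonzero, so P is smooth).
Step 3: tangent line at P: -3·(x − -3) + -6·(y − -1) = 0.
Expanding: -3*x - 6*y - 15 = 0.


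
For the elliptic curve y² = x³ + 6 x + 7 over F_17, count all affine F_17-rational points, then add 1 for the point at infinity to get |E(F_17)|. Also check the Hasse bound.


Affine points = {(3, 1), (3, 16), (5, 3), (5, 14), (6, 2), (6, 15), (7, 1), (7, 16), (9, 5), (9, 12), (10, 8), (10, 9), (13, 2), (13, 15), (14, 8), (14, 9), (15, 2), (15, 15), (16, 0)}; affine count = 19; |E(F_17)| = 20.

Discriminant check: Δ ∝ 4a³ + 27b² = 4·6³ + 27·7² = 4·216 + 27·49 ≡ 11 (mod 17). Nonzero ⇒ E is nonsingular.
For each x ∈ F_17, compute rhs = x³ + 6·x + 7 mod 17, then count y ∈ F_17 with y² ≡ rhs.
  x = 0: rhs = 7, matching y values: none (0 points).
  x = 1: rhs = 14, matching y values: none (0 points).
  x = 2: rhs = 10, matching y values: none (0 points).
  x = 3: rhs = 1, matching y values: 1, 16 (2 points).
  x = 4: rhs = 10, matching y values: none (0 points).
  x = 5: rhs = 9, matching y values: 3, 14 (2 points).
  x = 6: rhs = 4, matching y values: 2, 15 (2 points).
  x = 7: rhs = 1, matching y values: 1, 16 (2 points).
  x = 8: rhs = 6, matching y values: none (0 points).
  x = 9: rhs = 8, matching y values: 5, 12 (2 points).
  x = 10: rhs = 13, matching y values: 8, 9 (2 points).
  x = 11: rhs = 10, matching y values: none (0 points).
  x = 12: rhs = 5, matching y values: none (0 points).
  x = 13: rhs = 4, matching y values: 2, 15 (2 points).
  x = 14: rhs = 13, matching y values: 8, 9 (2 points).
  x = 15: rhs = 4, matching y values: 2, 15 (2 points).
  x = 16: rhs = 0, matching y values: 0 (1 points).
Total affine count: 19.
Full point count |E(F_17)| = 19 + 1 = 20.
Hasse bound: |20 − (17+1)| = |2| = 2 ≤ 2√17 ≈ 8.2462 ✓.


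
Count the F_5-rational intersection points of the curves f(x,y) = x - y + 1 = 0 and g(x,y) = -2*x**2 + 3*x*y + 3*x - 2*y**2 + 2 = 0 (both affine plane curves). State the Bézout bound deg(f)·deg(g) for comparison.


Common zeros: {(0, 1), (2, 3)}; count = 2; Bézout bound = 2.

deg(f) = 1, deg(g) = 2, so Bézout bound = 2.
Scan x ∈ F_5. For each x, list the y ∈ F_5 with f(x, y) ≡ 0 and those with g(x, y) ≡ 0 (mod 5); the common zeros in that column are the intersection.
  x = 0: f ≡ 0 at y ∈ {1}; g ≡ 0 at y ∈ {1, 4}; common: {1}.
  x = 1: f ≡ 0 at y ∈ {2}; g ≡ 0 at y ∈ ∅; common: ∅.
  x = 2: f ≡ 0 at y ∈ {3}; g ≡ 0 at y ∈ {0, 3}; common: {3}.
  x = 3: f ≡ 0 at y ∈ {4}; g ≡ 0 at y ∈ {1}; common: ∅.
  x = 4: f ≡ 0 at y ∈ {0}; g ≡ 0 at y ∈ {3}; common: ∅.
Collecting: common zeros = {(0, 1), (2, 3)}, so the count is 2.
Comparison with the Bézout bound: 2 ≤ 2 = deg(f)·deg(g), as expected for curves with no common component (the bound is attained).


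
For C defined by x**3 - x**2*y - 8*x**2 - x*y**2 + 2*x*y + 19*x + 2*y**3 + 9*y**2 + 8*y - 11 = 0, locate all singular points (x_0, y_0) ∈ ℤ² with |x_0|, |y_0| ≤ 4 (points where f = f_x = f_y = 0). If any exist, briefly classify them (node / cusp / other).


Singular points: {(2, -1)}; classification: node.

Compute partial derivatives:
  f_x = 3*x**2 - 2*x*y - 16*x - y**2 + 2*y + 19.
  f_y = -x**2 - 2*x*y + 2*x + 6*y**2 + 18*y + 8.
Scan x_0 ∈ {−4, ..., 4}. For each x_0, f_y(x_0, y) is a polynomial in y; find its integer roots y ∈ {−4, ..., 4}, then test f_x and f at those candidates.
  x = -4: f_y(-4, y) = 6*y**2 + 26*y - 16; no integer root y with |y| ≤ 4.
  x = -3: f_y(-3, y) = 6*y**2 + 24*y - 7; no integer root y with |y| ≤ 4.
  x = -2: f_y(-2, y) = 6*y**2 + 22*y; vanishes at y ∈ {0}. (-2, 0): f_x = 63 ≠ 0.
  x = -1: f_y(-1, y) = 6*y**2 + 20*y + 5; no integer root y with |y| ≤ 4.
  x = 0: f_y(0, y) = 6*y**2 + 18*y + 8; no integer root y with |y| ≤ 4.
  x = 1: f_y(1, y) = 6*y**2 + 16*y + 9; no integer root y with |y| ≤ 4.
  x = 2: f_y(2, y) = 6*y**2 + 14*y + 8; vanishes at y ∈ {-1}. (2, -1): f_x = 0, f = 0 — SINGULAR.
  x = 3: f_y(3, y) = 6*y**2 + 12*y + 5; no integer root y with |y| ≤ 4.
  x = 4: f_y(4, y) = 6*y**2 + 10*y; vanishes at y ∈ {0}. (4, 0): f_x = 3 ≠ 0.
Only singular point on the grid: (2, -1).
Classify: substitute x = 2 + u, y = -1 + v and expand: f = u**3 - u**2*v - u**2 - u*v**2 + 2*v**3 + v**2.
No constant or linear terms (consistent with a singular point). Quadratic part: -u**2 + v**2. Cubic part: u**3 - u**2*v - u*v**2 + 2*v**3.
The quadratic part v**2 - u**2 = (v − u)(v + u) splits into two distinct linear factors, so there are two distinct tangent lines y − -1 = ±(x − 2) — this is a node (ordinary double point).
Classification: node.


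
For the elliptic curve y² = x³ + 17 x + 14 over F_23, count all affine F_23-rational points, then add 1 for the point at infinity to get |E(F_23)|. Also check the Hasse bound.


Affine points = {(1, 3), (1, 20), (3, 0), (4, 10), (4, 13), (7, 4), (7, 19), (8, 8), (8, 15), (14, 11), (14, 12), (16, 9), (16, 14), (17, 8), (17, 15), (21, 8), (21, 15)}; affine count = 17; |E(F_23)| = 18.

Discriminant check: Δ ∝ 4a³ + 27b² = 4·17³ + 27·14² = 4·4913 + 27·196 ≡ 12 (mod 23). Nonzero ⇒ E is nonsingular.
For each x ∈ F_23, compute rhs = x³ + 17·x + 14 mod 23, then count y ∈ F_23 with y² ≡ rhs.
  x = 0: rhs = 14, matching y values: none (0 points).
  x = 1: rhs = 9, matching y values: 3, 20 (2 points).
  x = 2: rhs = 10, matching y values: none (0 points).
  x = 3: rhs = 0, matching y values: 0 (1 points).
  x = 4: rhs = 8, matching y values: 10, 13 (2 points).
  x = 5: rhs = 17, matching y values: none (0 points).
  x = 6: rhs = 10, matching y values: none (0 points).
  x = 7: rhs = 16, matching y values: 4, 19 (2 points).
  x = 8: rhs = 18, matching y values: 8, 15 (2 points).
  x = 9: rhs = 22, matching y values: none (0 points).
  x = 10: rhs = 11, matching y values: none (0 points).
  x = 11: rhs = 14, matching y values: none (0 points).
  x = 12: rhs = 14, matching y values: none (0 points).
  x = 13: rhs = 17, matching y values: none (0 points).
  x = 14: rhs = 6, matching y values: 11, 12 (2 points).
  x = 15: rhs = 10, matching y values: none (0 points).
  x = 16: rhs = 12, matching y values: 9, 14 (2 points).
  x = 17: rhs = 18, matching y values: 8, 15 (2 points).
  x = 18: rhs = 11, matching y values: none (0 points).
  x = 19: rhs = 20, matching y values: none (0 points).
  x = 20: rhs = 5, matching y values: none (0 points).
  x = 21: rhs = 18, matching y values: 8, 15 (2 points).
  x = 22: rhs = 19, matching y values: none (0 points).
Total affine count: 17.
Full point count |E(F_23)| = 17 + 1 = 18.
Hasse bound: |18 − (23+1)| = |-6| = 6 ≤ 2√23 ≈ 9.5917 ✓.


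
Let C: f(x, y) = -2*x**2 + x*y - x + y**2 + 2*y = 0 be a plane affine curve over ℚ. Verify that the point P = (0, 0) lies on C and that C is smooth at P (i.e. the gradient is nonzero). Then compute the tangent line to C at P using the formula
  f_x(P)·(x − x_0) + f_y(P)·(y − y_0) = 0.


Tangent line at P: -x + 2*y = 0.

Step 1: f(0, 0) = 0, so P lies on C.
Step 2: partial derivatives
  f_x(x, y) = -4*x + y - 1, f_y(x, y) = x + 2*y + 2.
  f_x(P) = -1, f_y(P) = 2 (gradient nonzero, so P is smooth).
Step 3: tangent line at P: -1·(x − 0) + 2·(y − 0) = 0.
Expanding: -x + 2*y = 0.


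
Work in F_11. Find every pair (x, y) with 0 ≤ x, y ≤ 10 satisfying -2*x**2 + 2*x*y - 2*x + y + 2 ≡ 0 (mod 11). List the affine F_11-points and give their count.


Affine F_11-points: {(0, 9), (1, 8), (2, 2), (3, 0), (4, 3), (6, 8), (7, 0), (8, 9), (9, 3), (10, 2)}; count = 10.

For each of the 121 pairs (x, y) ∈ F_11², evaluate f(x, y) mod 11. Record the zeros.
  x = 0: [0↦2, 1↦3, 2↦4, 3↦5, 4↦6, 5↦7, 6↦8, 7↦9, 8↦10, 9↦0, 10↦1]  zeros at y ∈ {9}
  x = 1: [0↦9, 1↦1, 2↦4, 3↦7, 4↦10, 5↦2, 6↦5, 7↦8, 8↦0, 9↦3, 10↦6]  zeros at y ∈ {8}
  x = 2: [0↦1, 1↦6, 2↦0, 3↦5, 4↦10, 5↦4, 6↦9, 7↦3, 8↦8, 9↦2, 10↦7]  zeros at y ∈ {2}
  x = 3: [0↦0, 1↦7, 2↦3, 3↦10, 4↦6, 5↦2, 6↦9, 7↦5, 8↦1, 9↦8, 10↦4]  zeros at y ∈ {0}
  x = 4: [0↦6, 1↦4, 2↦2, 3↦0, 4↦9, 5↦7, 6↦5, 7↦3, 8↦1, 9↦10, 10↦8]  zeros at y ∈ {3}
  x = 5: [0↦8, 1↦8, 2↦8, 3↦8, 4↦8, 5↦8, 6↦8, 7↦8, 8↦8, 9↦8, 10↦8]  zeros at y ∈ ∅
  x = 6: [0↦6, 1↦8, 2↦10, 3↦1, 4↦3, 5↦5, 6↦7, 7↦9, 8↦0, 9↦2, 10↦4]  zeros at y ∈ {8}
  x = 7: [0↦0, 1↦4, 2↦8, 3↦1, 4↦5, 5↦9, 6↦2, 7↦6, 8↦10, 9↦3, 10↦7]  zeros at y ∈ {0}
  x = 8: [0↦1, 1↦7, 2↦2, 3↦8, 4↦3, 5↦9, 6↦4, 7↦10, 8↦5, 9↦0, 10↦6]  zeros at y ∈ {9}
  x = 9: [0↦9, 1↦6, 2↦3, 3↦0, 4↦8, 5↦5, 6↦2, 7↦10, 8↦7, 9↦4, 10↦1]  zeros at y ∈ {3}
  x = 10: [0↦2, 1↦1, 2↦0, 3↦10, 4↦9, 5↦8, 6↦7, 7↦6, 8↦5, 9↦4, 10↦3]  zeros at y ∈ {2}
Collecting zeros: affine points = {(0, 9), (1, 8), (2, 2), (3, 0), (4, 3), (6, 8), (7, 0), (8, 9), (9, 3), (10, 2)}.
Total count |C(F_11)_aff| = 10.


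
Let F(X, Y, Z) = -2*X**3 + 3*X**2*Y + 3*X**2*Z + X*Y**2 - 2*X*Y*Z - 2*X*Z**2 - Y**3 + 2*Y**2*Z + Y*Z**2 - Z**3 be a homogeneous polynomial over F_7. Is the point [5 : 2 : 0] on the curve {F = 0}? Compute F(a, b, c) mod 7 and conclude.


F(5,2,0) ≡ 3 (mod 7); P is NOT on the curve.

Evaluate F(5, 2, 0) term-by-term (mod 7).
  -2*X**3 ↦ -2·125·1·1 = -250
  3*X**2*Y ↦ 3·25·2·1 = 150
  3*X**2*Z ↦ 3·25·1·0 = 0
  X*Y**2 ↦ 1·5·4·1 = 20
  -2*X*Y*Z ↦ -2·5·2·0 = 0
  -2*X*Z**2 ↦ -2·5·1·0 = 0
  -Y**3 ↦ -1·1·8·1 = -8
  2*Y**2*Z ↦ 2·1·4·0 = 0
  Y*Z**2 ↦ 1·1·2·0 = 0
  -Z**3 ↦ -1·1·1·0 = 0
Sum: F(5, 2, 0) = (-250) + (150) + (0) + (20) + (0) + (0) + (-8) + (0) + (0) + (0) = -88.
Reducing mod 7: -88 ≡ 3 (mod 7).
Since F(a, b, c) ≡ 3 ≠ 0 (mod 7), P does NOT lie on the curve.


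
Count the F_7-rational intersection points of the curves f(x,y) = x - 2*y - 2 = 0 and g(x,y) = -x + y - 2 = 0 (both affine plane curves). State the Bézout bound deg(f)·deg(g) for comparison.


Common zeros: {(1, 3)}; count = 1; Bézout bound = 1.

deg(f) = 1, deg(g) = 1, so Bézout bound = 1.
Scan x ∈ F_7. For each x, list the y ∈ F_7 with f(x, y) ≡ 0 and those with g(x, y) ≡ 0 (mod 7); the common zeros in that column are the intersection.
  x = 0: f ≡ 0 at y ∈ {6}; g ≡ 0 at y ∈ {2}; common: ∅.
  x = 1: f ≡ 0 at y ∈ {3}; g ≡ 0 at y ∈ {3}; common: {3}.
  x = 2: f ≡ 0 at y ∈ {0}; g ≡ 0 at y ∈ {4}; common: ∅.
  x = 3: f ≡ 0 at y ∈ {4}; g ≡ 0 at y ∈ {5}; common: ∅.
  x = 4: f ≡ 0 at y ∈ {1}; g ≡ 0 at y ∈ {6}; common: ∅.
  x = 5: f ≡ 0 at y ∈ {5}; g ≡ 0 at y ∈ {0}; common: ∅.
  x = 6: f ≡ 0 at y ∈ {2}; g ≡ 0 at y ∈ {1}; common: ∅.
Collecting: common zeros = {(1, 3)}, so the count is 1.
Comparison with the Bézout bound: 1 ≤ 1 = deg(f)·deg(g), as expected for curves with no common component (the bound is attained).


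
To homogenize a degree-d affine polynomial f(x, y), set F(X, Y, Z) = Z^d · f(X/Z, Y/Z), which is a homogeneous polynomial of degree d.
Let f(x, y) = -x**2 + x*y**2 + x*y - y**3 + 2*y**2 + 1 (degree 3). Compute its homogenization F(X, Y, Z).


F(X, Y, Z) = -X**2*Z + X*Y**2 + X*Y*Z - Y**3 + 2*Y**2*Z + Z**3

deg(f) = 3.
Substitute x = X/Z, y = Y/Z into f, then multiply by Z^3.
  monomial -1·x^2·y^0 ↦ -1·X^2·Y^0·Z^1.
  monomial 1·x^1·y^2 ↦ 1·X^1·Y^2·Z^0.
  monomial 1·x^1·y^1 ↦ 1·X^1·Y^1·Z^1.
  monomial -1·x^0·y^3 ↦ -1·X^0·Y^3·Z^0.
  monomial 2·x^0·y^2 ↦ 2·X^0·Y^2·Z^1.
  monomial 1·x^0·y^0 ↦ 1·X^0·Y^0·Z^3.
Collecting: F(X, Y, Z) = -X**2*Z + X*Y**2 + X*Y*Z - Y**3 + 2*Y**2*Z + Z**3.


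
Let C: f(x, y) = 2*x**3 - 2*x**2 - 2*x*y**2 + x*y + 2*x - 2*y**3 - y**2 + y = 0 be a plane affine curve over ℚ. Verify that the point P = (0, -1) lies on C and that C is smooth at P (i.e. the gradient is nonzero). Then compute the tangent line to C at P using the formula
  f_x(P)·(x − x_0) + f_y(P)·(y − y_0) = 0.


Tangent line at P: -x - 3*y - 3 = 0.

Step 1: f(0, -1) = 0, so P lies on C.
Step 2: partial derivatives
  f_x(x, y) = 6*x**2 - 4*x - 2*y**2 + y + 2, f_y(x, y) = -4*x*y + x - 6*y**2 - 2*y + 1.
  f_x(P) = -1, f_y(P) = -3 (gradient nonzero, so P is smooth).
Step 3: tangent line at P: -1·(x − 0) + -3·(y − -1) = 0.
Expanding: -x - 3*y - 3 = 0.


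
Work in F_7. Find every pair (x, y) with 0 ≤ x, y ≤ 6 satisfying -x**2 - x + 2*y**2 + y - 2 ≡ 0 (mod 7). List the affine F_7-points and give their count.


Affine F_7-points: {(2, 4), (2, 6), (3, 0), (3, 3), (4, 4), (4, 6)}; count = 6.

For each of the 49 pairs (x, y) ∈ F_7², evaluate f(x, y) mod 7. Record the zeros.
  x = 0: [0↦5, 1↦1, 2↦1, 3↦5, 4↦6, 5↦4, 6↦6]  zeros at y ∈ ∅
  x = 1: [0↦3, 1↦6, 2↦6, 3↦3, 4↦4, 5↦2, 6↦4]  zeros at y ∈ ∅
  x = 2: [0↦6, 1↦2, 2↦2, 3↦6, 4↦0, 5↦5, 6↦0]  zeros at y ∈ {4, 6}
  x = 3: [0↦0, 1↦3, 2↦3, 3↦0, 4↦1, 5↦6, 6↦1]  zeros at y ∈ {0, 3}
  x = 4: [0↦6, 1↦2, 2↦2, 3↦6, 4↦0, 5↦5, 6↦0]  zeros at y ∈ {4, 6}
  x = 5: [0↦3, 1↦6, 2↦6, 3↦3, 4↦4, 5↦2, 6↦4]  zeros at y ∈ ∅
  x = 6: [0↦5, 1↦1, 2↦1, 3↦5, 4↦6, 5↦4, 6↦6]  zeros at y ∈ ∅
Collecting zeros: affine points = {(2, 4), (2, 6), (3, 0), (3, 3), (4, 4), (4, 6)}.
Total count |C(F_7)_aff| = 6.


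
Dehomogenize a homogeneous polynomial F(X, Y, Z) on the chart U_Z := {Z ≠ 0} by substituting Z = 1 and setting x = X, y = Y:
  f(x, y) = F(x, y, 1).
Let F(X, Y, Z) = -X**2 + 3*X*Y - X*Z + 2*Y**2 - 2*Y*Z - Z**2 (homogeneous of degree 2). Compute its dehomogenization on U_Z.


f(x, y) = -x**2 + 3*x*y - x + 2*y**2 - 2*y - 1

On U_Z we set Z = 1. Each monomial c·X^i·Y^j·Z^k in F becomes c·x^i·y^j·1^k = c·x^i·y^j.
Substituting Z = 1: F(X, Y, 1) = -x**2 + 3*x*y - x + 2*y**2 - 2*y - 1.
Note: deg(f) ≤ deg(F) = 2; strict inequality happens when F is divisible by Z (lost terms).


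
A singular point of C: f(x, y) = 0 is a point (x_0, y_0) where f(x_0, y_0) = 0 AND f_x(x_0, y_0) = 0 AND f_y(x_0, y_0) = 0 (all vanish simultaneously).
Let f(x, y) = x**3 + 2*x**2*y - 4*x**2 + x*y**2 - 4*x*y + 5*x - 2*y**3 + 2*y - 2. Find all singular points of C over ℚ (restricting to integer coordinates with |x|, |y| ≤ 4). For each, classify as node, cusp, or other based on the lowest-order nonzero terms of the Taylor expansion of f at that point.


Singular points: {(1, 0)}; classification: node.

Compute partial derivatives:
  f_x = 3*x**2 + 4*x*y - 8*x + y**2 - 4*y + 5.
  f_y = 2*x**2 + 2*x*y - 4*x - 6*y**2 + 2.
Scan x_0 ∈ {−4, ..., 4}. For each x_0, f_y(x_0, y) is a polynomial in y; find its integer roots y ∈ {−4, ..., 4}, then test f_x and f at those candidates.
  x = -4: f_y(-4, y) = -6*y**2 - 8*y + 50; no integer root y with |y| ≤ 4.
  x = -3: f_y(-3, y) = -6*y**2 - 6*y + 32; no integer root y with |y| ≤ 4.
  x = -2: f_y(-2, y) = -6*y**2 - 4*y + 18; no integer root y with |y| ≤ 4.
  x = -1: f_y(-1, y) = -6*y**2 - 2*y + 8; vanishes at y ∈ {1}. (-1, 1): f_x = 9 ≠ 0.
  x = 0: f_y(0, y) = 2 - 6*y**2; no integer root y with |y| ≤ 4.
  x = 1: f_y(1, y) = -6*y**2 + 2*y; vanishes at y ∈ {0}. (1, 0): f_x = 0, f = 0 — SINGULAR.
  x = 2: f_y(2, y) = -6*y**2 + 4*y + 2; vanishes at y ∈ {1}. (2, 1): f_x = 6 ≠ 0.
  x = 3: f_y(3, y) = -6*y**2 + 6*y + 8; no integer root y with |y| ≤ 4.
  x = 4: f_y(4, y) = -6*y**2 + 8*y + 18; no integer root y with |y| ≤ 4.
Only singular point on the grid: (1, 0).
Classify: substitute x = 1 + u, y = 0 + v and expand: f = u**3 + 2*u**2*v - u**2 + u*v**2 - 2*v**3 + v**2.
No constant or linear terms (consistent with a singular point). Quadratic part: -u**2 + v**2. Cubic part: u**3 + 2*u**2*v + u*v**2 - 2*v**3.
The quadratic part v**2 - u**2 = (v − u)(v + u) splits into two distinct linear factors, so there are two distinct tangent lines y − 0 = ±(x − 1) — this is a node (ordinary double point).
Classification: node.


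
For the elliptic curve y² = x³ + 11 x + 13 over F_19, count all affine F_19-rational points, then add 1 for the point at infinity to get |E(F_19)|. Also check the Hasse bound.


Affine points = {(1, 5), (1, 14), (2, 9), (2, 10), (3, 4), (3, 15), (4, 8), (4, 11), (8, 9), (8, 10), (9, 9), (9, 10), (12, 7), (12, 12), (13, 4), (13, 15), (14, 2), (14, 17), (15, 0), (18, 1), (18, 18)}; affine count = 21; |E(F_19)| = 22.

Discriminant check: Δ ∝ 4a³ + 27b² = 4·11³ + 27·13² = 4·1331 + 27·169 ≡ 7 (mod 19). Nonzero ⇒ E is nonsingular.
For each x ∈ F_19, compute rhs = x³ + 11·x + 13 mod 19, then count y ∈ F_19 with y² ≡ rhs.
  x = 0: rhs = 13, matching y values: none (0 points).
  x = 1: rhs = 6, matching y values: 5, 14 (2 points).
  x = 2: rhs = 5, matching y values: 9, 10 (2 points).
  x = 3: rhs = 16, matching y values: 4, 15 (2 points).
  x = 4: rhs = 7, matching y values: 8, 11 (2 points).
  x = 5: rhs = 3, matching y values: none (0 points).
  x = 6: rhs = 10, matching y values: none (0 points).
  x = 7: rhs = 15, matching y values: none (0 points).
  x = 8: rhs = 5, matching y values: 9, 10 (2 points).
  x = 9: rhs = 5, matching y values: 9, 10 (2 points).
  x = 10: rhs = 2, matching y values: none (0 points).
  x = 11: rhs = 2, matching y values: none (0 points).
  x = 12: rhs = 11, matching y values: 7, 12 (2 points).
  x = 13: rhs = 16, matching y values: 4, 15 (2 points).
  x = 14: rhs = 4, matching y values: 2, 17 (2 points).
  x = 15: rhs = 0, matching y values: 0 (1 points).
  x = 16: rhs = 10, matching y values: none (0 points).
  x = 17: rhs = 2, matching y values: none (0 points).
  x = 18: rhs = 1, matching y values: 1, 18 (2 points).
Total affine count: 21.
Full point count |E(F_19)| = 21 + 1 = 22.
Hasse bound: |22 − (19+1)| = |2| = 2 ≤ 2√19 ≈ 8.7178 ✓.


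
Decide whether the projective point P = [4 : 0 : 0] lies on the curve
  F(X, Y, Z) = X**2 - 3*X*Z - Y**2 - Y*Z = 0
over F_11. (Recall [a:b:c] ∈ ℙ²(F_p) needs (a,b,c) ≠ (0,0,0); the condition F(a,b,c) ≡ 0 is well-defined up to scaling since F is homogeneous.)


F(4,0,0) ≡ 5 (mod 11); P is NOT on the curve.

Evaluate F(4, 0, 0) term-by-term (mod 11).
  X**2 ↦ 1·16·1·1 = 16
  -3*X*Z ↦ -3·4·1·0 = 0
  -Y**2 ↦ -1·1·0·1 = 0
  -Y*Z ↦ -1·1·0·0 = 0
Sum: F(4, 0, 0) = (16) + (0) + (0) + (0) = 16.
Reducing mod 11: 16 ≡ 5 (mod 11).
Since F(a, b, c) ≡ 5 ≠ 0 (mod 11), P does NOT lie on the curve.


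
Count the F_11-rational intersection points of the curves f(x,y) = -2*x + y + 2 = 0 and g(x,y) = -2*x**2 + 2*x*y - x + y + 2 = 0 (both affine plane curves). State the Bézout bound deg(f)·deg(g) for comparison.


Common zeros: {(0, 9), (7, 1)}; count = 2; Bézout bound = 2.

deg(f) = 1, deg(g) = 2, so Bézout bound = 2.
Scan x ∈ F_11. For each x, list the y ∈ F_11 with f(x, y) ≡ 0 and those with g(x, y) ≡ 0 (mod 11); the common zeros in that column are the intersection.
  x = 0: f ≡ 0 at y ∈ {9}; g ≡ 0 at y ∈ {9}; common: {9}.
  x = 1: f ≡ 0 at y ∈ {0}; g ≡ 0 at y ∈ {4}; common: ∅.
  x = 2: f ≡ 0 at y ∈ {2}; g ≡ 0 at y ∈ {6}; common: ∅.
  x = 3: f ≡ 0 at y ∈ {4}; g ≡ 0 at y ∈ {9}; common: ∅.
  x = 4: f ≡ 0 at y ∈ {6}; g ≡ 0 at y ∈ {5}; common: ∅.
  x = 5: f ≡ 0 at y ∈ {8}; g ≡ 0 at y ∈ ∅; common: ∅.
  x = 6: f ≡ 0 at y ∈ {10}; g ≡ 0 at y ∈ {5}; common: ∅.
  x = 7: f ≡ 0 at y ∈ {1}; g ≡ 0 at y ∈ {1}; common: {1}.
  x = 8: f ≡ 0 at y ∈ {3}; g ≡ 0 at y ∈ {4}; common: ∅.
  x = 9: f ≡ 0 at y ∈ {5}; g ≡ 0 at y ∈ {6}; common: ∅.
  x = 10: f ≡ 0 at y ∈ {7}; g ≡ 0 at y ∈ {1}; common: ∅.
Collecting: common zeros = {(0, 9), (7, 1)}, so the count is 2.
Comparison with the Bézout bound: 2 ≤ 2 = deg(f)·deg(g), as expected for curves with no common component (the bound is attained).
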